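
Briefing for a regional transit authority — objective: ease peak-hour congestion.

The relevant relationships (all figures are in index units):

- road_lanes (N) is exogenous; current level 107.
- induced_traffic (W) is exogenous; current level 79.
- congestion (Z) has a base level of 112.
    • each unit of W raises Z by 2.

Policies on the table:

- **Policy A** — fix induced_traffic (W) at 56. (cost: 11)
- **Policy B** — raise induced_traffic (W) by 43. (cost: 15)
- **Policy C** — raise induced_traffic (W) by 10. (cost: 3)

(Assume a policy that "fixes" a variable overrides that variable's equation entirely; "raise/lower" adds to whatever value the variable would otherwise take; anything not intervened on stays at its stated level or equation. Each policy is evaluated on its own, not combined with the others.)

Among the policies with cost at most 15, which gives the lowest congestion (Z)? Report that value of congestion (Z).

224

Policy A (W := 56):
  W = 56
  Z = 112 + 2·56 = 224
Policy B (W + 43):
  W = 79 + 43 = 122
  Z = 112 + 2·122 = 356
Policy C (W + 10):
  W = 79 + 10 = 89
  Z = 112 + 2·89 = 290
Comparing — Policy A: Z=224, Policy B: Z=356, Policy C: Z=290. Lowest is 224 (Policy A).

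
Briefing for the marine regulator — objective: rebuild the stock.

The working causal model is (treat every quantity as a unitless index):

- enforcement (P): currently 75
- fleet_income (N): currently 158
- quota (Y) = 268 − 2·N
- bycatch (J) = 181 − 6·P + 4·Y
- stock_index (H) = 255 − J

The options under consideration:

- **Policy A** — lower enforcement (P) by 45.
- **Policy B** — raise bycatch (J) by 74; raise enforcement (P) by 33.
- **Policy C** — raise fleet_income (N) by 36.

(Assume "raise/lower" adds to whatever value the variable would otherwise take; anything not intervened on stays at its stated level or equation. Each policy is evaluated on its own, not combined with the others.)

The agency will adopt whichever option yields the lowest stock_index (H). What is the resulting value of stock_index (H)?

Policy A (P − 45):
  P = 75 − 45 = 30
  N = 158
  Y = 268 − 2·158 = -48
  J = 181 − 6·30 + 4·(-48) = -191
  H = 255 − (-191) = 446
Policy B (J + 74, P + 33):
  P = 75 + 33 = 108
  N = 158
  Y = 268 − 2·158 = -48
  J = 181 − 6·108 + 4·(-48) (+74 from intervention) = -585
  H = 255 − (-585) = 840
Policy C (N + 36):
  P = 75
  N = 158 + 36 = 194
  Y = 268 − 2·194 = -120
  J = 181 − 6·75 + 4·(-120) = -749
  H = 255 − (-749) = 1004
Comparing — Policy A: H=446, Policy B: H=840, Policy C: H=1004. Lowest is 446 (Policy A).

446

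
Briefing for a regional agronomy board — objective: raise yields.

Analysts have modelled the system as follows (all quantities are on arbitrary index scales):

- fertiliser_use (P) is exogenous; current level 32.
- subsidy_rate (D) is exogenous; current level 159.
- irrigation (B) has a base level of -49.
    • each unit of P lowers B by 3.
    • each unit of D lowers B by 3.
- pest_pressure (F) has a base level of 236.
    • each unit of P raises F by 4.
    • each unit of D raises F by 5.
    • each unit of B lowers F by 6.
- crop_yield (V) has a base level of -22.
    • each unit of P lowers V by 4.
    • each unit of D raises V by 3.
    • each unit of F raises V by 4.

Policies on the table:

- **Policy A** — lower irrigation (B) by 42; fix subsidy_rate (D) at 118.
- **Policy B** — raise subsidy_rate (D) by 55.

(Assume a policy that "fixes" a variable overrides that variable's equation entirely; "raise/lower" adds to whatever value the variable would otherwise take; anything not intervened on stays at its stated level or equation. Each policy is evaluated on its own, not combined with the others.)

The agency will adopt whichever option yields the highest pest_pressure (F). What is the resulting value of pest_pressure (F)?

Policy A (B − 42, D := 118):
  P = 32
  D = 118
  B = -49 − 3·32 − 3·118 (−42 from intervention) = -541
  F = 236 + 4·32 + 5·118 − 6·(-541) = 4200
Policy B (D + 55):
  P = 32
  D = 159 + 55 = 214
  B = -49 − 3·32 − 3·214 = -787
  F = 236 + 4·32 + 5·214 − 6·(-787) = 6156
Comparing — Policy A: F=4200, Policy B: F=6156. Highest is 6156 (Policy B).

6156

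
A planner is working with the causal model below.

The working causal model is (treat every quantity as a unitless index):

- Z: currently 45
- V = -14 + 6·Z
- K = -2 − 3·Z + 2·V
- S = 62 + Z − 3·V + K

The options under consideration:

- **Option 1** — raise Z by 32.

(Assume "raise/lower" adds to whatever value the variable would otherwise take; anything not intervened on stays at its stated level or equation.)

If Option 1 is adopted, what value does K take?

Option 1 (Z + 32):
  Z = 45 + 32 = 77
  V = -14 + 6·77 = 448
  K = -2 − 3·77 + 2·448 = 663

663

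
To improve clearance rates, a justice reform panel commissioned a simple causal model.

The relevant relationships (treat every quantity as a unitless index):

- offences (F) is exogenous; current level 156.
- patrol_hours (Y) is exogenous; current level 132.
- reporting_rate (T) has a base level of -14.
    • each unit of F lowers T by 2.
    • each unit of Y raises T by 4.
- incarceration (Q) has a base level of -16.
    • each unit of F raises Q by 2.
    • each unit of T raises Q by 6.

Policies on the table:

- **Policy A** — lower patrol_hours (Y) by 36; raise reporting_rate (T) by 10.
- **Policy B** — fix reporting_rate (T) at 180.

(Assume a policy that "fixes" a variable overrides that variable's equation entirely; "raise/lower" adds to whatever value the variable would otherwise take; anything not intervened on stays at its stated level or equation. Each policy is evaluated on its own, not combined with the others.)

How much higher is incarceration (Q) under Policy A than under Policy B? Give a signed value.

Policy A (Y − 36, T + 10):
  F = 156
  Y = 132 − 36 = 96
  T = -14 − 2·156 + 4·96 (+10 from intervention) = 68
  Q = -16 + 2·156 + 6·68 = 704
Policy B (T := 180):
  F = 156
  Y = 132
  T = 180
  Q = -16 + 2·156 + 6·180 = 1376
Q: 704 − 1376 = -672

-672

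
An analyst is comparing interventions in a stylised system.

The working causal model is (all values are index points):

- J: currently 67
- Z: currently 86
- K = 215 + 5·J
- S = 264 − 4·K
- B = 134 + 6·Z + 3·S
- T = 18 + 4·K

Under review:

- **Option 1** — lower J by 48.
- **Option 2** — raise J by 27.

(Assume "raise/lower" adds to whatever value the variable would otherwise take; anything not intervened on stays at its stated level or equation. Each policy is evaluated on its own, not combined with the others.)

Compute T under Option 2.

Option 2 (J + 27):
  J = 67 + 27 = 94
  K = 215 + 5·94 = 685
  T = 18 + 4·685 = 2758

2758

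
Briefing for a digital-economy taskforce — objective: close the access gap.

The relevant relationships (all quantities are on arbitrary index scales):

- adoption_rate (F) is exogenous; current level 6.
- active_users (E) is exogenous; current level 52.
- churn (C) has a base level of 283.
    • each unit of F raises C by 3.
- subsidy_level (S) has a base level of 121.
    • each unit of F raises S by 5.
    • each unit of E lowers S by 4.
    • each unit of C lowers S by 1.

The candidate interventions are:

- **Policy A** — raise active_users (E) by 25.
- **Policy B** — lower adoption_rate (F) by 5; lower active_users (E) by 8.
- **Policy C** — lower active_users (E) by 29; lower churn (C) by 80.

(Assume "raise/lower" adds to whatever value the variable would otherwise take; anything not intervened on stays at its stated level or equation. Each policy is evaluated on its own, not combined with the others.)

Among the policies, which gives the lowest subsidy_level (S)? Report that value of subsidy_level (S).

Policy A (E + 25):
  F = 6
  E = 52 + 25 = 77
  C = 283 + 3·6 = 301
  S = 121 + 5·6 − 4·77 − 301 = -458
Policy B (F − 5, E − 8):
  F = 6 − 5 = 1
  E = 52 − 8 = 44
  C = 283 + 3·1 = 286
  S = 121 + 5·1 − 4·44 − 286 = -336
Policy C (E − 29, C − 80):
  F = 6
  E = 52 − 29 = 23
  C = 283 + 3·6 (−80 from intervention) = 221
  S = 121 + 5·6 − 4·23 − 221 = -162
Comparing — Policy A: S=-458, Policy B: S=-336, Policy C: S=-162. Lowest is -458 (Policy A).

-458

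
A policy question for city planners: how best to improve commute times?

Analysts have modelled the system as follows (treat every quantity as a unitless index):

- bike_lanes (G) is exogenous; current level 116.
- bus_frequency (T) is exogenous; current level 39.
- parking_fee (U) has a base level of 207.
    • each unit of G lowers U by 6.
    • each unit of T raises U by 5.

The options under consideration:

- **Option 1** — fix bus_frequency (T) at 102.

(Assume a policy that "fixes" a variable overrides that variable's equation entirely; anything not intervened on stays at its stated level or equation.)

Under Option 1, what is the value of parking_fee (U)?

Option 1 (T := 102):
  G = 116
  T = 102
  U = 207 − 6·116 + 5·102 = 21

21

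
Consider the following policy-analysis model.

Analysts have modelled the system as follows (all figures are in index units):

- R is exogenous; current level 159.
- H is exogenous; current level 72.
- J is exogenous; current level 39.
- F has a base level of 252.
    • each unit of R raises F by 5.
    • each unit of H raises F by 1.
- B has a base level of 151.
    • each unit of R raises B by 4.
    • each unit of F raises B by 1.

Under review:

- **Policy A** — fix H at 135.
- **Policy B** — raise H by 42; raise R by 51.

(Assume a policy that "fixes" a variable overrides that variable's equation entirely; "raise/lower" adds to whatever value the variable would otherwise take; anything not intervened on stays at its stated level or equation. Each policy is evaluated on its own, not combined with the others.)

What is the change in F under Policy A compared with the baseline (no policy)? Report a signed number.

Baseline:
  R = 159
  H = 72
  F = 252 + 5·159 + 72 = 1119
Policy A (H := 135):
  R = 159
  H = 135
  F = 252 + 5·159 + 135 = 1182
Change in F: 1182 − 1119 = 63

63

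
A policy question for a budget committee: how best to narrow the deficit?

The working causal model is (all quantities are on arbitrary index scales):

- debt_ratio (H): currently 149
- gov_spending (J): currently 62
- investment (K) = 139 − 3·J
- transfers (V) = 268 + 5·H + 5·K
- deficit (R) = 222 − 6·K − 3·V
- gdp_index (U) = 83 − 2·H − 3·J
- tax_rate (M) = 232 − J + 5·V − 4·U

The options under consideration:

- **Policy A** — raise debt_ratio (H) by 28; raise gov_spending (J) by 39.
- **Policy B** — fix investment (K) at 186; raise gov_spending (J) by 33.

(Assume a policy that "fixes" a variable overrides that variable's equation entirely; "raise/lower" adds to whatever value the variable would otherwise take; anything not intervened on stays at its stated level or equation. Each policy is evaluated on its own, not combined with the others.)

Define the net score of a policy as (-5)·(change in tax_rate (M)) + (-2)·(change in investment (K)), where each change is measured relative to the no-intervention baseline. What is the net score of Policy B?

Baseline:
  H = 149
  J = 62
  K = 139 − 3·62 = -47
  V = 268 + 5·149 + 5·(-47) = 778
  U = 83 − 2·149 − 3·62 = -401
  M = 232 − 62 + 5·778 − 4·(-401) = 5664
Policy B (K := 186, J + 33):
  H = 149
  J = 62 + 33 = 95
  K = 186
  V = 268 + 5·149 + 5·186 = 1943
  U = 83 − 2·149 − 3·95 = -500
  M = 232 − 95 + 5·1943 − 4·(-500) = 11852
ΔM = 11852 − 5664 = 6188; ΔK = 186 − (-47) = 233
Score = (-5)·6188 + (-2)·233 = -31406

-31406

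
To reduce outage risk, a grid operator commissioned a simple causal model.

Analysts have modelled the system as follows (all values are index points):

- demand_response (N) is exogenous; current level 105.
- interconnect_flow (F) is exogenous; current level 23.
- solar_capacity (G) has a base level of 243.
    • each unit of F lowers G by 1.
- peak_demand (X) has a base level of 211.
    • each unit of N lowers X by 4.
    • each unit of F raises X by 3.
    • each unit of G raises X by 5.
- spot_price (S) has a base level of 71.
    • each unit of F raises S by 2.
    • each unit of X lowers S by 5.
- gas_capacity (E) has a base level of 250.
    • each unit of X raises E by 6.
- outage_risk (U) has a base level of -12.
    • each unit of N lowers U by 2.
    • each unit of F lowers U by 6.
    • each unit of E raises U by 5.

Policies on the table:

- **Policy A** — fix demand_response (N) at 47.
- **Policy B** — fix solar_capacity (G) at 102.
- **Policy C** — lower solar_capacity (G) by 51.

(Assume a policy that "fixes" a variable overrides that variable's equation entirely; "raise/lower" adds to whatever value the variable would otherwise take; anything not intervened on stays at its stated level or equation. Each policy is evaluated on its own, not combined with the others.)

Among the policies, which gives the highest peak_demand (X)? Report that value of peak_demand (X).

1192

Policy A (N := 47):
  N = 47
  F = 23
  G = 243 − 23 = 220
  X = 211 − 4·47 + 3·23 + 5·220 = 1192
Policy B (G := 102):
  N = 105
  F = 23
  G = 102
  X = 211 − 4·105 + 3·23 + 5·102 = 370
Policy C (G − 51):
  N = 105
  F = 23
  G = 243 − 23 (−51 from intervention) = 169
  X = 211 − 4·105 + 3·23 + 5·169 = 705
Comparing — Policy A: X=1192, Policy B: X=370, Policy C: X=705. Highest is 1192 (Policy A).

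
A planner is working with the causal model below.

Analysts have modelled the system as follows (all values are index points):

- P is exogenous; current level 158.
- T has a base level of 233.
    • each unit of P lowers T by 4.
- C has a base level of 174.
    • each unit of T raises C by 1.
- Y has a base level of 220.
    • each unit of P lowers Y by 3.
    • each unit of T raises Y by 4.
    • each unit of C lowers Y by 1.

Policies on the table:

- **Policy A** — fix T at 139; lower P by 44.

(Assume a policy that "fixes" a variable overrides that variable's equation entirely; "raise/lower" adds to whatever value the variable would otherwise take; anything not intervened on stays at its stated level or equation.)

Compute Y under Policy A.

121

Policy A (T := 139, P − 44):
  P = 158 − 44 = 114
  T = 139
  C = 174 + 139 = 313
  Y = 220 − 3·114 + 4·139 − 313 = 121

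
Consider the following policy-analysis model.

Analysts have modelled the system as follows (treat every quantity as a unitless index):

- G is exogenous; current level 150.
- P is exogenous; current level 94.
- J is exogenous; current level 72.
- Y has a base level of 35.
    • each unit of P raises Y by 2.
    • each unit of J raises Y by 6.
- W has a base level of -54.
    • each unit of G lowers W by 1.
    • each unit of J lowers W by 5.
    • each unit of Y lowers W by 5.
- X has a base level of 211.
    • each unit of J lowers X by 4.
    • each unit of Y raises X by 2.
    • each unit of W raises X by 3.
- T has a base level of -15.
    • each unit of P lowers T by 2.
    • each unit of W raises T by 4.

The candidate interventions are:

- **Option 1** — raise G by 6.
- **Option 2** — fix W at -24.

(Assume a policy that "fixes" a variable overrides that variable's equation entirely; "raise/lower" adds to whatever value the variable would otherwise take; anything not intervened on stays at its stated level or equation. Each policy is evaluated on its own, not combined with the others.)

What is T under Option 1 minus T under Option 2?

Option 1 (G + 6):
  G = 150 + 6 = 156
  P = 94
  J = 72
  Y = 35 + 2·94 + 6·72 = 655
  W = -54 − 156 − 5·72 − 5·655 = -3845
  T = -15 − 2·94 + 4·(-3845) = -15583
Option 2 (W := -24):
  G = 150
  P = 94
  J = 72
  Y = 35 + 2·94 + 6·72 = 655
  W = -24
  T = -15 − 2·94 + 4·(-24) = -299
T: -15583 − (-299) = -15284

-15284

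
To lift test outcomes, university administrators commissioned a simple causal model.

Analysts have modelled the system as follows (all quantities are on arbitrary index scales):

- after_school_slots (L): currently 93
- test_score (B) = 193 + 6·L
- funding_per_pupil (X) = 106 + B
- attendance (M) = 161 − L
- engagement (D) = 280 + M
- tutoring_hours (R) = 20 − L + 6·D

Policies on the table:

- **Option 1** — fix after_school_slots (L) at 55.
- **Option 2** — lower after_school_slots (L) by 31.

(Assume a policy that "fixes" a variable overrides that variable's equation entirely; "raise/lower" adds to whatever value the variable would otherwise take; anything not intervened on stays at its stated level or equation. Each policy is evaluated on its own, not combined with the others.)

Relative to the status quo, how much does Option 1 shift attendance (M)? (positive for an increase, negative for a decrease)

38

Baseline:
  L = 93
  M = 161 − 93 = 68
Option 1 (L := 55):
  L = 55
  M = 161 − 55 = 106
Change in M: 106 − 68 = 38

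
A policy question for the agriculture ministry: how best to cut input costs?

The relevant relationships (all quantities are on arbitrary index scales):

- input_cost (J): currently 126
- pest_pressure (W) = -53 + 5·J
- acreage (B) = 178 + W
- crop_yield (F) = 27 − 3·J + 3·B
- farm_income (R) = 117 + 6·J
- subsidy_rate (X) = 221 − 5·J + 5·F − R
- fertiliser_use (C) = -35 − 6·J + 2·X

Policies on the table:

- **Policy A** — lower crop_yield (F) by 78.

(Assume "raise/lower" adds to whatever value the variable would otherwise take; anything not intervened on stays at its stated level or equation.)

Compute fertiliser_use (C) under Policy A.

15005

Policy A (F − 78):
  J = 126
  W = -53 + 5·126 = 577
  B = 178 + 577 = 755
  F = 27 − 3·126 + 3·755 (−78 from intervention) = 1836
  R = 117 + 6·126 = 873
  X = 221 − 5·126 + 5·1836 − 873 = 7898
  C = -35 − 6·126 + 2·7898 = 15005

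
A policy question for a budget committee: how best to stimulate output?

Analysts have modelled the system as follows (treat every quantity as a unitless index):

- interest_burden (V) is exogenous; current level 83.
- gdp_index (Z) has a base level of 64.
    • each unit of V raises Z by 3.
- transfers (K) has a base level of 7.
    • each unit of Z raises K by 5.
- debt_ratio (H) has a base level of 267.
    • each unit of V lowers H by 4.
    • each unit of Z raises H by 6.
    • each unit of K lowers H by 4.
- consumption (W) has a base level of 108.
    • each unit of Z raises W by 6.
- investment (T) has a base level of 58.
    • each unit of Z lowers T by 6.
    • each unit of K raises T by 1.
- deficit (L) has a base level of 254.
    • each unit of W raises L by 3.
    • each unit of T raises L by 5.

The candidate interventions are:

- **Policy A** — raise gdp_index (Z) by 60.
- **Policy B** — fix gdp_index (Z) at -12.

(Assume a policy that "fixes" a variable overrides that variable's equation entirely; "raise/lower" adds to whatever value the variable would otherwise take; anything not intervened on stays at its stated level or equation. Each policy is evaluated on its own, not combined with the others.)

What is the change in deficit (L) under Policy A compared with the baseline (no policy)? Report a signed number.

780

Baseline:
  V = 83
  Z = 64 + 3·83 = 313
  K = 7 + 5·313 = 1572
  W = 108 + 6·313 = 1986
  T = 58 − 6·313 + 1572 = -248
  L = 254 + 3·1986 + 5·(-248) = 4972
Policy A (Z + 60):
  V = 83
  Z = 64 + 3·83 (+60 from intervention) = 373
  K = 7 + 5·373 = 1872
  W = 108 + 6·373 = 2346
  T = 58 − 6·373 + 1872 = -308
  L = 254 + 3·2346 + 5·(-308) = 5752
Change in L: 5752 − 4972 = 780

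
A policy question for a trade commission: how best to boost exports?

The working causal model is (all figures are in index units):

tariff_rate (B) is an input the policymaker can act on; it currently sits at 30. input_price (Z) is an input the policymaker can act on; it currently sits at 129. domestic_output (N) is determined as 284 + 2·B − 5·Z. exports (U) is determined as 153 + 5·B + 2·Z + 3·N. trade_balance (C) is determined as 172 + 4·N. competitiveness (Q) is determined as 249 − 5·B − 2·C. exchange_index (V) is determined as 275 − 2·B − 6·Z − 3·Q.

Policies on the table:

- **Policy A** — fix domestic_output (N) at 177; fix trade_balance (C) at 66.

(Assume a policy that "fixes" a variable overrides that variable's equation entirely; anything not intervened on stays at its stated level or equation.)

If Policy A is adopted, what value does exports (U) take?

1092

Policy A (N := 177, C := 66):
  B = 30
  Z = 129
  N = 177
  U = 153 + 5·30 + 2·129 + 3·177 = 1092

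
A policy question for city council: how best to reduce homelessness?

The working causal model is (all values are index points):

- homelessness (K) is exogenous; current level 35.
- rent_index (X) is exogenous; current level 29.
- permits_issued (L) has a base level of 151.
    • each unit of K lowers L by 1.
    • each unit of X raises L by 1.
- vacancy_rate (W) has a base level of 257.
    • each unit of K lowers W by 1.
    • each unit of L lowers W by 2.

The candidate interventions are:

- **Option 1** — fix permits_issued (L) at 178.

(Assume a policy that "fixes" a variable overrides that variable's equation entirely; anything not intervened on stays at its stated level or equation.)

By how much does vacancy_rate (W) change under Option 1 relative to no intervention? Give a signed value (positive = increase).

-66

Baseline:
  K = 35
  X = 29
  L = 151 − 35 + 29 = 145
  W = 257 − 35 − 2·145 = -68
Option 1 (L := 178):
  K = 35
  X = 29
  L = 178
  W = 257 − 35 − 2·178 = -134
Change in W: -134 − (-68) = -66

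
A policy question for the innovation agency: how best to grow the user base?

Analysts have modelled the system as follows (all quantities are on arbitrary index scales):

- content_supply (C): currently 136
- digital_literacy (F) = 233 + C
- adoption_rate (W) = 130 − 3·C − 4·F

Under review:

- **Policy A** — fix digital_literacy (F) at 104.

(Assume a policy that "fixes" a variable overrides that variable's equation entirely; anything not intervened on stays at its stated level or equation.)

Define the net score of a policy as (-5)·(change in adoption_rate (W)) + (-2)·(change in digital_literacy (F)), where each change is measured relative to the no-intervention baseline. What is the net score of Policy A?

-4770

Baseline:
  C = 136
  F = 233 + 136 = 369
  W = 130 − 3·136 − 4·369 = -1754
Policy A (F := 104):
  C = 136
  F = 104
  W = 130 − 3·136 − 4·104 = -694
ΔW = -694 − (-1754) = 1060; ΔF = 104 − 369 = -265
Score = (-5)·1060 + (-2)·(-265) = -4770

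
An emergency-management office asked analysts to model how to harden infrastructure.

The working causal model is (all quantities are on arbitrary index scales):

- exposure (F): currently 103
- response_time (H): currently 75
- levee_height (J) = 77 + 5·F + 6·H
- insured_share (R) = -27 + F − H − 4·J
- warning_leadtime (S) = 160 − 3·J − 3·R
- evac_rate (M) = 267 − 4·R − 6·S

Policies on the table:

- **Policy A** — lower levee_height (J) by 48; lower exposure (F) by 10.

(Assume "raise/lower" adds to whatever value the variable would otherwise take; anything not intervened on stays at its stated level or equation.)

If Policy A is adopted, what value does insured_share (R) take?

Policy A (J − 48, F − 10):
  F = 103 − 10 = 93
  H = 75
  J = 77 + 5·93 + 6·75 (−48 from intervention) = 944
  R = -27 + 93 − 75 − 4·944 = -3785

-3785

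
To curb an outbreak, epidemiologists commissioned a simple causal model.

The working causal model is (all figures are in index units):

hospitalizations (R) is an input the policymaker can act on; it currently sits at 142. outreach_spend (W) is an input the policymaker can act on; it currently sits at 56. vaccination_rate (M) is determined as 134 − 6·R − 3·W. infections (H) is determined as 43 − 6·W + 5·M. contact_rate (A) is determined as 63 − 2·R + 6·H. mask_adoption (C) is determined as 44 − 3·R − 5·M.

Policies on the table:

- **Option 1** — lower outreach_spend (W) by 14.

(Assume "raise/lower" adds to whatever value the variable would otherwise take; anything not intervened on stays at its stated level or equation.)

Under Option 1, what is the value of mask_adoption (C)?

3838

Option 1 (W − 14):
  R = 142
  W = 56 − 14 = 42
  M = 134 − 6·142 − 3·42 = -844
  C = 44 − 3·142 − 5·(-844) = 3838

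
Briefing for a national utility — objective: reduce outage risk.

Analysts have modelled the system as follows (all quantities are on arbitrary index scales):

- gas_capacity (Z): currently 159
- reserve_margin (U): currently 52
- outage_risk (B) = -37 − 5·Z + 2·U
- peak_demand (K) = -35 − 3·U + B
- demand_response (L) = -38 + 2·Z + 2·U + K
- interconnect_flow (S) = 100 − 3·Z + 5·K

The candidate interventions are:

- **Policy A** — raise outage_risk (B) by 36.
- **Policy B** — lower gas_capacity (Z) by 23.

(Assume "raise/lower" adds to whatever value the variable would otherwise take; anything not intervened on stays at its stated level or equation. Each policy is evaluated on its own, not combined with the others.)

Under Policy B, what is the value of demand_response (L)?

Policy B (Z − 23):
  Z = 159 − 23 = 136
  U = 52
  B = -37 − 5·136 + 2·52 = -613
  K = -35 − 3·52 + (-613) = -804
  L = -38 + 2·136 + 2·52 + (-804) = -466

-466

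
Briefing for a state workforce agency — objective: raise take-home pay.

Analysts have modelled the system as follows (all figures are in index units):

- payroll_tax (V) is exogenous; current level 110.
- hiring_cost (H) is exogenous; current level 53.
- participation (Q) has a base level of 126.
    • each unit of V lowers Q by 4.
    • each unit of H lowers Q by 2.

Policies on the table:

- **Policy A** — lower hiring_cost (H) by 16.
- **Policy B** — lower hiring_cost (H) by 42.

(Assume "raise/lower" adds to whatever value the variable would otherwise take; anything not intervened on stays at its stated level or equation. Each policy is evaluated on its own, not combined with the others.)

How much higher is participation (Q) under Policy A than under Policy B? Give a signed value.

-52

Policy A (H − 16):
  V = 110
  H = 53 − 16 = 37
  Q = 126 − 4·110 − 2·37 = -388
Policy B (H − 42):
  V = 110
  H = 53 − 42 = 11
  Q = 126 − 4·110 − 2·11 = -336
Q: -388 − (-336) = -52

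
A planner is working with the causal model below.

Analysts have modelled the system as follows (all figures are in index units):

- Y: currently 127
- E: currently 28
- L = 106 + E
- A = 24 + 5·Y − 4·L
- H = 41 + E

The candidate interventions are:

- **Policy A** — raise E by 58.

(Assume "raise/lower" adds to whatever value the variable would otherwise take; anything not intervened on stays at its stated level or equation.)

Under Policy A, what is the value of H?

127

Policy A (E + 58):
  E = 28 + 58 = 86
  H = 41 + 86 = 127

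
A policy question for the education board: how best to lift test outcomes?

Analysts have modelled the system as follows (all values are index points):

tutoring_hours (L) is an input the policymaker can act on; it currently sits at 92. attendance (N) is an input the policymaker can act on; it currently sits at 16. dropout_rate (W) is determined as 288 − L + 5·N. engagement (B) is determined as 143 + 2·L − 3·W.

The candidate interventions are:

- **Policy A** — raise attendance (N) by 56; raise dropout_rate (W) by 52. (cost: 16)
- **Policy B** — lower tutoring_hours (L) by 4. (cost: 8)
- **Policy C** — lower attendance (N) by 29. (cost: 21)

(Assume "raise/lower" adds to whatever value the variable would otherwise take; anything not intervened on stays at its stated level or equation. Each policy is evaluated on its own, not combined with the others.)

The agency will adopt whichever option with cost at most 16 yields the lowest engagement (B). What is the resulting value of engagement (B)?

-1497

Policy A (N + 56, W + 52):
  L = 92
  N = 16 + 56 = 72
  W = 288 − 92 + 5·72 (+52 from intervention) = 608
  B = 143 + 2·92 − 3·608 = -1497
Policy B (L − 4):
  L = 92 − 4 = 88
  N = 16
  W = 288 − 88 + 5·16 = 280
  B = 143 + 2·88 − 3·280 = -521
Comparing — Policy A: B=-1497, Policy B: B=-521. Lowest is -1497 (Policy A).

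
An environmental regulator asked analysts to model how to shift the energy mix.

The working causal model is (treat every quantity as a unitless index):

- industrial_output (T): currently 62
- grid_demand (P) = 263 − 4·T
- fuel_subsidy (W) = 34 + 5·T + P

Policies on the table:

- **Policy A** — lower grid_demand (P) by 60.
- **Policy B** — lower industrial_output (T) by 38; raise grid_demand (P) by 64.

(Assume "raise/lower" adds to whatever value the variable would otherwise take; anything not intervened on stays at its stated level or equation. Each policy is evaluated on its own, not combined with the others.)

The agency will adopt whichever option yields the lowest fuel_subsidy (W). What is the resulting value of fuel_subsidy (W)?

Policy A (P − 60):
  T = 62
  P = 263 − 4·62 (−60 from intervention) = -45
  W = 34 + 5·62 + (-45) = 299
Policy B (T − 38, P + 64):
  T = 62 − 38 = 24
  P = 263 − 4·24 (+64 from intervention) = 231
  W = 34 + 5·24 + 231 = 385
Comparing — Policy A: W=299, Policy B: W=385. Lowest is 299 (Policy A).

299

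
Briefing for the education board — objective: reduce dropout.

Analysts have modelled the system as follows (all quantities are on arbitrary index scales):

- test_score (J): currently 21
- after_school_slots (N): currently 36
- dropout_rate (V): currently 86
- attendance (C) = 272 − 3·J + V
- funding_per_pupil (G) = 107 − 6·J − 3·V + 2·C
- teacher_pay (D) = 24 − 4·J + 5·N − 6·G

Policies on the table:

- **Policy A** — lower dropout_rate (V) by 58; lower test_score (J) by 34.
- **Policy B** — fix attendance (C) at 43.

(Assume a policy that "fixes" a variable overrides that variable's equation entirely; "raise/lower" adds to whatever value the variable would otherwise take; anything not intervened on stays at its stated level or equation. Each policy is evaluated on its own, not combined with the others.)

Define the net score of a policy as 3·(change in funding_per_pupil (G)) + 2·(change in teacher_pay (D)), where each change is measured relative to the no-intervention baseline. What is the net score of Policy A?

Baseline:
  J = 21
  N = 36
  V = 86
  C = 272 − 3·21 + 86 = 295
  G = 107 − 6·21 − 3·86 + 2·295 = 313
  D = 24 − 4·21 + 5·36 − 6·313 = -1758
Policy A (V − 58, J − 34):
  J = 21 − 34 = -13
  N = 36
  V = 86 − 58 = 28
  C = 272 − 3·(-13) + 28 = 339
  G = 107 − 6·(-13) − 3·28 + 2·339 = 779
  D = 24 − 4·(-13) + 5·36 − 6·779 = -4418
ΔG = 779 − 313 = 466; ΔD = -4418 − (-1758) = -2660
Score = 3·466 + 2·(-2660) = -3922

-3922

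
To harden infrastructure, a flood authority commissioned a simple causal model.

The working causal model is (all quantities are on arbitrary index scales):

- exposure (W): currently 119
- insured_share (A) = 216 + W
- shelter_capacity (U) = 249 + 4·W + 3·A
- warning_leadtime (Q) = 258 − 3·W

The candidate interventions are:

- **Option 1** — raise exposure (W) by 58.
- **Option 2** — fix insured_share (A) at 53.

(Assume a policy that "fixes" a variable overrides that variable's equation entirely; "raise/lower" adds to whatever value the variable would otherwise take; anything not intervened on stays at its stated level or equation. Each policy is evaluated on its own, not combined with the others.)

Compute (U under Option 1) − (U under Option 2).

1252

Option 1 (W + 58):
  W = 119 + 58 = 177
  A = 216 + 177 = 393
  U = 249 + 4·177 + 3·393 = 2136
Option 2 (A := 53):
  W = 119
  A = 53
  U = 249 + 4·119 + 3·53 = 884
U: 2136 − 884 = 1252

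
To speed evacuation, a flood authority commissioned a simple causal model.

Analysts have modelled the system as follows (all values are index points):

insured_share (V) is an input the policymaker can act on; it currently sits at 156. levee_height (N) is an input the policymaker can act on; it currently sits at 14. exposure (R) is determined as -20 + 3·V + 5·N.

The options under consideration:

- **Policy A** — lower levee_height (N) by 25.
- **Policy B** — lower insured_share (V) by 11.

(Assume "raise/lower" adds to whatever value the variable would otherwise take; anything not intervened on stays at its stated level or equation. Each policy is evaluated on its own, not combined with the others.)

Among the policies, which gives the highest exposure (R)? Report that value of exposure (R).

Policy A (N − 25):
  V = 156
  N = 14 − 25 = -11
  R = -20 + 3·156 + 5·(-11) = 393
Policy B (V − 11):
  V = 156 − 11 = 145
  N = 14
  R = -20 + 3·145 + 5·14 = 485
Comparing — Policy A: R=393, Policy B: R=485. Highest is 485 (Policy B).

485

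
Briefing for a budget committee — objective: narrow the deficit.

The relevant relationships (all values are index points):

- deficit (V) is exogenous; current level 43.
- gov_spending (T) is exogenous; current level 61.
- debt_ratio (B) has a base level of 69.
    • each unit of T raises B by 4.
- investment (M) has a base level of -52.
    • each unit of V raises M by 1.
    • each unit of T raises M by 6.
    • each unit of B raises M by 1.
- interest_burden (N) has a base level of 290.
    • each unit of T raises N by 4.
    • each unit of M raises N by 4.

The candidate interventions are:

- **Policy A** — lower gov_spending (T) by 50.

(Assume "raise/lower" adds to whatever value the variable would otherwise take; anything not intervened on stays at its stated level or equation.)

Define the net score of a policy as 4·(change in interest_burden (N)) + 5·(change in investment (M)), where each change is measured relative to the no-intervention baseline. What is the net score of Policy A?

Baseline:
  V = 43
  T = 61
  B = 69 + 4·61 = 313
  M = -52 + 43 + 6·61 + 313 = 670
  N = 290 + 4·61 + 4·670 = 3214
Policy A (T − 50):
  V = 43
  T = 61 − 50 = 11
  B = 69 + 4·11 = 113
  M = -52 + 43 + 6·11 + 113 = 170
  N = 290 + 4·11 + 4·170 = 1014
ΔN = 1014 − 3214 = -2200; ΔM = 170 − 670 = -500
Score = 4·(-2200) + 5·(-500) = -11300

-11300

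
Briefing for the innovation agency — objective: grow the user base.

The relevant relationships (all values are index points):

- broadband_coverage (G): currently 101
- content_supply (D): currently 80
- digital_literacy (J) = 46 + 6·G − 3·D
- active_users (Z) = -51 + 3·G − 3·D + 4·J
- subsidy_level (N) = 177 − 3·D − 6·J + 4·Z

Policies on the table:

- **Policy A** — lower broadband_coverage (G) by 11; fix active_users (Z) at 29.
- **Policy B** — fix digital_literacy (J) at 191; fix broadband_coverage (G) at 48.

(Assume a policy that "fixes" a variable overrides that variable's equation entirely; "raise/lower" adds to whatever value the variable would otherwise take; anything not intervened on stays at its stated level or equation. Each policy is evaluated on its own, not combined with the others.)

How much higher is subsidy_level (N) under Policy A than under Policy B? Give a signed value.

-3282

Policy A (G − 11, Z := 29):
  G = 101 − 11 = 90
  D = 80
  J = 46 + 6·90 − 3·80 = 346
  Z = 29
  N = 177 − 3·80 − 6·346 + 4·29 = -2023
Policy B (J := 191, G := 48):
  G = 48
  D = 80
  J = 191
  Z = -51 + 3·48 − 3·80 + 4·191 = 617
  N = 177 − 3·80 − 6·191 + 4·617 = 1259
N: -2023 − 1259 = -3282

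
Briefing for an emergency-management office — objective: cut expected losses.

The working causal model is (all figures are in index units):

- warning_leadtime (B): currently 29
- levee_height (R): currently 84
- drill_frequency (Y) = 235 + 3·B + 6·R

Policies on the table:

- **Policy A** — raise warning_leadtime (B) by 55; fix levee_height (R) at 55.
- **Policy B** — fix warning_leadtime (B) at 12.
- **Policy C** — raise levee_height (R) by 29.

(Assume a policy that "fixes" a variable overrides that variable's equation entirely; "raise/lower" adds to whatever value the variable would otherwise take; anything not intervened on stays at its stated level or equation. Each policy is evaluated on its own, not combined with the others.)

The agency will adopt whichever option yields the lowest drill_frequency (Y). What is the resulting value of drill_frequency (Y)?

Policy A (B + 55, R := 55):
  B = 29 + 55 = 84
  R = 55
  Y = 235 + 3·84 + 6·55 = 817
Policy B (B := 12):
  B = 12
  R = 84
  Y = 235 + 3·12 + 6·84 = 775
Policy C (R + 29):
  B = 29
  R = 84 + 29 = 113
  Y = 235 + 3·29 + 6·113 = 1000
Comparing — Policy A: Y=817, Policy B: Y=775, Policy C: Y=1000. Lowest is 775 (Policy B).

775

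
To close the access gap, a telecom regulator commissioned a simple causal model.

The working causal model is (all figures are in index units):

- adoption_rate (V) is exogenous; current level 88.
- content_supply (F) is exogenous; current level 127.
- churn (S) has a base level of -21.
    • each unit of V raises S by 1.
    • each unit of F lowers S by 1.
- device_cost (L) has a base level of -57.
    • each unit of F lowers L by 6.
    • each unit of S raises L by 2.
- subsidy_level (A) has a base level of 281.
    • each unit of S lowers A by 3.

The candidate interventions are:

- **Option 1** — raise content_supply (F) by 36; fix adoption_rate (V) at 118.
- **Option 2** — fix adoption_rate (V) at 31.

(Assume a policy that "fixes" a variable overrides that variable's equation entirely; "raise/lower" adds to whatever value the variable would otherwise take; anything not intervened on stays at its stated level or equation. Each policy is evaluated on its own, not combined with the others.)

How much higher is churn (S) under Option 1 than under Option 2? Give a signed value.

51

Option 1 (F + 36, V := 118):
  V = 118
  F = 127 + 36 = 163
  S = -21 + 118 − 163 = -66
Option 2 (V := 31):
  V = 31
  F = 127
  S = -21 + 31 − 127 = -117
S: -66 − (-117) = 51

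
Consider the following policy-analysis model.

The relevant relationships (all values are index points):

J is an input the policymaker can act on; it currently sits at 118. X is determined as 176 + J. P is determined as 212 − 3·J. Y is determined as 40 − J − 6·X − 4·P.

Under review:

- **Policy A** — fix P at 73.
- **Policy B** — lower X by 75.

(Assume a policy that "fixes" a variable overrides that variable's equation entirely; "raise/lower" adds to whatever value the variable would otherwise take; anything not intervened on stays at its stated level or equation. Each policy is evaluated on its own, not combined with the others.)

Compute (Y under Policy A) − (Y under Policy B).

-1310

Policy A (P := 73):
  J = 118
  X = 176 + 118 = 294
  P = 73
  Y = 40 − 118 − 6·294 − 4·73 = -2134
Policy B (X − 75):
  J = 118
  X = 176 + 118 (−75 from intervention) = 219
  P = 212 − 3·118 = -142
  Y = 40 − 118 − 6·219 − 4·(-142) = -824
Y: -2134 − (-824) = -1310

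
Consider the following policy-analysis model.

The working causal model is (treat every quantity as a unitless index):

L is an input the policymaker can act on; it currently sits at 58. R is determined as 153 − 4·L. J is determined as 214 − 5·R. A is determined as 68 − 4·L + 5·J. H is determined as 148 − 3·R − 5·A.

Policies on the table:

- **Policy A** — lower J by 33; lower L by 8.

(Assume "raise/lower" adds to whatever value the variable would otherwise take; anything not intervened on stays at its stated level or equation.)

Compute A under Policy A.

1948

Policy A (J − 33, L − 8):
  L = 58 − 8 = 50
  R = 153 − 4·50 = -47
  J = 214 − 5·(-47) (−33 from intervention) = 416
  A = 68 − 4·50 + 5·416 = 1948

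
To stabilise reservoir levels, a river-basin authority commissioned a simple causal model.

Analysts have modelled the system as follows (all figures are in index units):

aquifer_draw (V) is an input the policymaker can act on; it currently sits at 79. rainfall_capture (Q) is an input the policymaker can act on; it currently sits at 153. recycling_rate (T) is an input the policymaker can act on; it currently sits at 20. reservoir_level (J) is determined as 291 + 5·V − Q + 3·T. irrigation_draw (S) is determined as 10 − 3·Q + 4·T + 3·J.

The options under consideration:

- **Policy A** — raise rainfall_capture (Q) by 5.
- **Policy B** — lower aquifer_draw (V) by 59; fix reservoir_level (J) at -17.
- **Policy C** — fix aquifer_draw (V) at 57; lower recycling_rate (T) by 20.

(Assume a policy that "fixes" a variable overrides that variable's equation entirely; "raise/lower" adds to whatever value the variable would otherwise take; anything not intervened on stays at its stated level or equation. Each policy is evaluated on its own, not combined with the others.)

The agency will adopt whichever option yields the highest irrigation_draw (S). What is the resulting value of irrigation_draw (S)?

1380

Policy A (Q + 5):
  V = 79
  Q = 153 + 5 = 158
  T = 20
  J = 291 + 5·79 − 158 + 3·20 = 588
  S = 10 − 3·158 + 4·20 + 3·588 = 1380
Policy B (V − 59, J := -17):
  V = 79 − 59 = 20
  Q = 153
  T = 20
  J = -17
  S = 10 − 3·153 + 4·20 + 3·(-17) = -420
Policy C (V := 57, T − 20):
  V = 57
  Q = 153
  T = 20 − 20 = 0
  J = 291 + 5·57 − 153 + 3·0 = 423
  S = 10 − 3·153 + 4·0 + 3·423 = 820
Comparing — Policy A: S=1380, Policy B: S=-420, Policy C: S=820. Highest is 1380 (Policy A).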